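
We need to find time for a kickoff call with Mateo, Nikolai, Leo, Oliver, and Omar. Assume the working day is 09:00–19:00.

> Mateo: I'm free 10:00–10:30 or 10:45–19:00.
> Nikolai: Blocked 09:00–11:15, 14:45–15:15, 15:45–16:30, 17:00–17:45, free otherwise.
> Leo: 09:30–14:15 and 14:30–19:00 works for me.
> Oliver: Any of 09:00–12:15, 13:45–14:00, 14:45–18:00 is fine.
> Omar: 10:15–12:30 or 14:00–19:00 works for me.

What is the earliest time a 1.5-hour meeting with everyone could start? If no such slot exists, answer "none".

none

Mateo free: 10:00-10:30, 10:45-19:00.
Nikolai free: 11:15-14:45, 15:15-15:45, 16:30-17:00, 17:45-19:00 (invert busy blocks within the working day).
Leo free: 09:30-14:15, 14:30-19:00.
Oliver free: 09:00-12:15, 13:45-14:00, 14:45-18:00.
Omar free: 10:15-12:30, 14:00-19:00.
Mateo ∩ Nikolai: 11:15-14:45, 15:15-15:45, 16:30-17:00, 17:45-19:00.
Mateo ∩ Nikolai ∩ Leo: 11:15-14:15, 14:30-14:45, 15:15-15:45, 16:30-17:00, 17:45-19:00.
Mateo ∩ Nikolai ∩ Leo ∩ Oliver: 11:15-12:15, 13:45-14:00, 15:15-15:45, 16:30-17:00, 17:45-18:00.
Mateo ∩ Nikolai ∩ Leo ∩ Oliver ∩ Omar: 11:15-12:15, 15:15-15:45, 16:30-17:00, 17:45-18:00.
No common window is at least 90 minutes long.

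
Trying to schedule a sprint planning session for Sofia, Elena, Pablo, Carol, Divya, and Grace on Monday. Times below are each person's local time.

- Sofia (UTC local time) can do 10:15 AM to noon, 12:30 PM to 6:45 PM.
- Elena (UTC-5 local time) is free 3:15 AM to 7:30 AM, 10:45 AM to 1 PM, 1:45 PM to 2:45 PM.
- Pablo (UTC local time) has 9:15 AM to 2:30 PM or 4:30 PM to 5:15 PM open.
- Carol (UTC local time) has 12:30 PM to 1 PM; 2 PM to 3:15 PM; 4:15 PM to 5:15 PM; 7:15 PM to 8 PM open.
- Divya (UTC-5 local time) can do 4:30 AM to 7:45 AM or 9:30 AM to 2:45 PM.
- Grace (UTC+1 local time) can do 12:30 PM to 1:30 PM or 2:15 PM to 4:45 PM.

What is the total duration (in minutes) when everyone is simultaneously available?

Sofia in UTC: 10:15-12:00, 12:30-18:45.
Elena in UTC: 08:15-12:30, 15:45-18:00, 18:45-19:45 (add 5h to convert from UTC-5).
Pablo in UTC: 09:15-14:30, 16:30-17:15.
Carol in UTC: 12:30-13:00, 14:00-15:15, 16:15-17:15, 19:15-20:00.
Divya in UTC: 09:30-12:45, 14:30-19:45 (add 5h to convert from UTC-5).
Grace in UTC: 11:30-12:30, 13:15-15:45 (subtract 1h to convert from UTC+1).
Sofia ∩ Elena: 10:15-12:00, 15:45-18:00.
Sofia ∩ Elena ∩ Pablo: 10:15-12:00, 16:30-17:15.
Sofia ∩ Elena ∩ Pablo ∩ Carol: 16:30-17:15.
Sofia ∩ Elena ∩ Pablo ∩ Carol ∩ Divya: 16:30-17:15.
Sofia ∩ Elena ∩ Pablo ∩ Carol ∩ Divya ∩ Grace: ∅.
There is no time when everyone is free.
There is no common window, so the total is 0 minutes.

0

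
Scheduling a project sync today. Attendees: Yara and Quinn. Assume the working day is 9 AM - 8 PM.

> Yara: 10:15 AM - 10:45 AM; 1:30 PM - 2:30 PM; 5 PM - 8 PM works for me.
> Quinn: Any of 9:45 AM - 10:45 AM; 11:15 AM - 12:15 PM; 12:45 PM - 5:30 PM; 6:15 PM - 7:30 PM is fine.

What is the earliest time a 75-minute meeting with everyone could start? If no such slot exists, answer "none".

Yara ∩ Quinn: 10:15-10:45, 13:30-14:30, 17:00-17:30, 18:15-19:30.
Those are the intersection windows.
The first common window of at least 75 minutes is 18:15-19:30, so the earliest start is 18:15.

18:15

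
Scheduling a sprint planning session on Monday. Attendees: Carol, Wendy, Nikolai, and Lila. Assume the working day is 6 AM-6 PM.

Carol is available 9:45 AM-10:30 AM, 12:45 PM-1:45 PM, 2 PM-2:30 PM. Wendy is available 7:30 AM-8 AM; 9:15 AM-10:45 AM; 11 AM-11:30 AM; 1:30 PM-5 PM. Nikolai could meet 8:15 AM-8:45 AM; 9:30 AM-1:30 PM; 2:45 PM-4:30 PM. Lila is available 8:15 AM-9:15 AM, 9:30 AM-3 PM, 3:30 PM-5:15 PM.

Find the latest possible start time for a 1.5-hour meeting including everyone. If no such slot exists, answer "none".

none

Carol ∩ Wendy: 09:45-10:30, 13:30-13:45, 14:00-14:30.
Carol ∩ Wendy ∩ Nikolai: 09:45-10:30.
Carol ∩ Wendy ∩ Nikolai ∩ Lila: 09:45-10:30.
Those are the intersection windows.
No common window is at least 90 minutes long.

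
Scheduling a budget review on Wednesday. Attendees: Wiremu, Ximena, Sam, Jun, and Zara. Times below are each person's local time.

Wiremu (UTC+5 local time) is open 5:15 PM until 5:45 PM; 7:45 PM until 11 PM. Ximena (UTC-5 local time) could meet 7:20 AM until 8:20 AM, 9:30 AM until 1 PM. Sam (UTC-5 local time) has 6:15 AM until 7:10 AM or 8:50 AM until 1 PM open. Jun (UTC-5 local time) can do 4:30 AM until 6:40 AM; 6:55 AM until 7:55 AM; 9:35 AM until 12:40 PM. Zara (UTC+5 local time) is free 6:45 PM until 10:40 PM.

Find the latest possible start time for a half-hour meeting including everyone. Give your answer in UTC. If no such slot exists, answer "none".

17:10

Wiremu in UTC: 12:15-12:45, 14:45-18:00 (subtract 5h to convert from UTC+5).
Ximena in UTC: 12:20-13:20, 14:30-18:00 (add 5h to convert from UTC-5).
Sam in UTC: 11:15-12:10, 13:50-18:00 (add 5h to convert from UTC-5).
Jun in UTC: 09:30-11:40, 11:55-12:55, 14:35-17:40 (add 5h to convert from UTC-5).
Zara in UTC: 13:45-17:40 (subtract 5h to convert from UTC+5).
Wiremu ∩ Ximena: 12:20-12:45, 14:45-18:00.
Wiremu ∩ Ximena ∩ Sam: 14:45-18:00.
Wiremu ∩ Ximena ∩ Sam ∩ Jun: 14:45-17:40.
Wiremu ∩ Ximena ∩ Sam ∩ Jun ∩ Zara: 14:45-17:40.
Those are the intersection windows.
The last common window of at least 30 minutes is 14:45-17:40; a 30-minute meeting can start as late as 17:10 and still end by 17:40.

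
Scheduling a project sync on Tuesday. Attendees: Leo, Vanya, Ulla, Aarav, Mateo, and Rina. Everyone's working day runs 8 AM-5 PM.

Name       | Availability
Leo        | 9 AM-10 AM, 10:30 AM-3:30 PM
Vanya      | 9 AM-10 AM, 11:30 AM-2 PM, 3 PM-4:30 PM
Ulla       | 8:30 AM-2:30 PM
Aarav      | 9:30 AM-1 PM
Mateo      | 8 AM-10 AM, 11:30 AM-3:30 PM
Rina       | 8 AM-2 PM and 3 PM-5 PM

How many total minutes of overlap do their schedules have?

Leo ∩ Vanya: 09:00-10:00, 11:30-14:00, 15:00-15:30.
Leo ∩ Vanya ∩ Ulla: 09:00-10:00, 11:30-14:00.
Leo ∩ Vanya ∩ Ulla ∩ Aarav: 09:30-10:00, 11:30-13:00.
Leo ∩ Vanya ∩ Ulla ∩ Aarav ∩ Mateo: 09:30-10:00, 11:30-13:00.
Leo ∩ Vanya ∩ Ulla ∩ Aarav ∩ Mateo ∩ Rina: 09:30-10:00, 11:30-13:00.
Those are the intersection windows.
Summing the common windows: 30 + 90 = 120 minutes.

120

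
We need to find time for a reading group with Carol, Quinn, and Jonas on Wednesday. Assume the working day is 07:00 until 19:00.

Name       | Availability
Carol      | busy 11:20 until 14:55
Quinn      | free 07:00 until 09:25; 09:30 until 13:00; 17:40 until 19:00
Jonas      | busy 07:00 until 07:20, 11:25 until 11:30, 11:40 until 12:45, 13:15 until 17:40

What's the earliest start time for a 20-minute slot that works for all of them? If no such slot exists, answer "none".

Carol free: 07:00-11:20, 14:55-19:00 (invert busy blocks within the working day).
Quinn free: 07:00-09:25, 09:30-13:00, 17:40-19:00.
Jonas free: 07:20-11:25, 11:30-11:40, 12:45-13:15, 17:40-19:00 (invert busy blocks within the working day).
Carol ∩ Quinn: 07:00-09:25, 09:30-11:20, 17:40-19:00.
Carol ∩ Quinn ∩ Jonas: 07:20-09:25, 09:30-11:20, 17:40-19:00.
So the common availability across everyone is 07:20-09:25, 09:30-11:20, 17:40-19:00.
The first common window of at least 20 minutes is 07:20-09:25, so the earliest start is 07:20.

07:20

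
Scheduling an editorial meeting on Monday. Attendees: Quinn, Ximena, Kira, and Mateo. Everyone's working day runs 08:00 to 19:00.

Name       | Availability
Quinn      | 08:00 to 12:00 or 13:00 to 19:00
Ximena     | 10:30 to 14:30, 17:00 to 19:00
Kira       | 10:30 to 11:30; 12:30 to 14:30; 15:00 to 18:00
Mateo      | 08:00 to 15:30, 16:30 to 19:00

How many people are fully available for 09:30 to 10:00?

2

Quinn and Mateo can make the full 09:30-10:00 slot — that's 2.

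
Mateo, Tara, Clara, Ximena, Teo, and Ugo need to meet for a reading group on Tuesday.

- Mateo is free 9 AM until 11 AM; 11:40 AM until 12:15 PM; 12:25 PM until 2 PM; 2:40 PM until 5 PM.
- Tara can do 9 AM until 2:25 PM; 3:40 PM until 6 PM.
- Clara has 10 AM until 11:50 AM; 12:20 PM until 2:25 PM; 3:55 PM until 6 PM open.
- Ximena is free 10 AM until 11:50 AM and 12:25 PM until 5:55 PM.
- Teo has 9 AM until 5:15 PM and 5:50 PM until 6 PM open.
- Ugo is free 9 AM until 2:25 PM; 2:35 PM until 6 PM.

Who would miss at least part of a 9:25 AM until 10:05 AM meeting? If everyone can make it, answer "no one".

Mateo: free for 09:25-10:05. Tara: free for 09:25-10:05. Clara: not fully free for 09:25-10:05. Ximena: not fully free for 09:25-10:05. Teo: free for 09:25-10:05. Ugo: free for 09:25-10:05.

Clara, Ximena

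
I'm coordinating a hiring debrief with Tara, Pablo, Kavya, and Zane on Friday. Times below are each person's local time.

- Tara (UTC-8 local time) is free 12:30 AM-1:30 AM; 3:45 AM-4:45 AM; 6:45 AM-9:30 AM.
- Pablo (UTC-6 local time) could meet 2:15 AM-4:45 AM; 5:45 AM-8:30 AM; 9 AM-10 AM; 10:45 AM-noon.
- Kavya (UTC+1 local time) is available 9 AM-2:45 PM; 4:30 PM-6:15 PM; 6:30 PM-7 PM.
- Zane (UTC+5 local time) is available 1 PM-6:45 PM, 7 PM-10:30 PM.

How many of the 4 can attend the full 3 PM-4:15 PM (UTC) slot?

Tara in UTC: 08:30-09:30, 11:45-12:45, 14:45-17:30 (add 8h to convert from UTC-8).
Pablo in UTC: 08:15-10:45, 11:45-14:30, 15:00-16:00, 16:45-18:00 (add 6h to convert from UTC-6).
Kavya in UTC: 08:00-13:45, 15:30-17:15, 17:30-18:00 (subtract 1h to convert from UTC+1).
Zane in UTC: 08:00-13:45, 14:00-17:30 (subtract 5h to convert from UTC+5).
Tara and Zane can make the full 15:00-16:15 slot — that's 2.

2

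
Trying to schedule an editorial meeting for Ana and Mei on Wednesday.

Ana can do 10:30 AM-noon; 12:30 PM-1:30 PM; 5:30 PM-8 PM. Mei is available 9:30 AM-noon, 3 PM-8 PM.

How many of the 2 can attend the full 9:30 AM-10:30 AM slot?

Mei can make the full 09:30-10:30 slot — that's 1.

1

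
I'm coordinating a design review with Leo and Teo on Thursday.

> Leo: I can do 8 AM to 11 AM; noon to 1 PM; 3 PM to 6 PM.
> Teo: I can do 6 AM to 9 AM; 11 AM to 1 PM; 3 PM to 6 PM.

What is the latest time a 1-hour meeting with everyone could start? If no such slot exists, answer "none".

17:00

Leo ∩ Teo: 08:00-09:00, 12:00-13:00, 15:00-18:00.
The last common window of at least 60 minutes is 15:00-18:00; a 60-minute meeting can start as late as 17:00 and still end by 18:00.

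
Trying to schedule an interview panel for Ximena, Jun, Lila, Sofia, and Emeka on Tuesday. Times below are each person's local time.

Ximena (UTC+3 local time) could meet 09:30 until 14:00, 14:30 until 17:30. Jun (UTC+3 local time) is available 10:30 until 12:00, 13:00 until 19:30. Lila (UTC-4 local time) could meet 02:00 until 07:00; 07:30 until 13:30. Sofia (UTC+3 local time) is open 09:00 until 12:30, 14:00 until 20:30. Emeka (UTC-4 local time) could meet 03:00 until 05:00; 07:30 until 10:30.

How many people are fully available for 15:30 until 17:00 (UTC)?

Ximena in UTC: 06:30-11:00, 11:30-14:30 (subtract 3h to convert from UTC+3).
Jun in UTC: 07:30-09:00, 10:00-16:30 (subtract 3h to convert from UTC+3).
Lila in UTC: 06:00-11:00, 11:30-17:30 (add 4h to convert from UTC-4).
Sofia in UTC: 06:00-09:30, 11:00-17:30 (subtract 3h to convert from UTC+3).
Emeka in UTC: 07:00-09:00, 11:30-14:30 (add 4h to convert from UTC-4).
Lila and Sofia can make the full 15:30-17:00 slot — that's 2.

2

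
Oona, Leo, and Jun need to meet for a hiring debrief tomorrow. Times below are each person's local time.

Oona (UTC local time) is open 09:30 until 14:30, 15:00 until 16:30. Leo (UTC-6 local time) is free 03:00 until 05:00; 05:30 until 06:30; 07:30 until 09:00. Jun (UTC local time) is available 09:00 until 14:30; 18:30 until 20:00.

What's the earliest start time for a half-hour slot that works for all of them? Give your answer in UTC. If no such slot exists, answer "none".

Oona in UTC: 09:30-14:30, 15:00-16:30.
Leo in UTC: 09:00-11:00, 11:30-12:30, 13:30-15:00 (add 6h to convert from UTC-6).
Jun in UTC: 09:00-14:30, 18:30-20:00.
Oona ∩ Leo: 09:30-11:00, 11:30-12:30, 13:30-14:30.
Oona ∩ Leo ∩ Jun: 09:30-11:00, 11:30-12:30, 13:30-14:30.
So the common availability across everyone is 09:30-11:00, 11:30-12:30, 13:30-14:30.
The first common window of at least 30 minutes is 09:30-11:00, so the earliest start is 09:30.

09:30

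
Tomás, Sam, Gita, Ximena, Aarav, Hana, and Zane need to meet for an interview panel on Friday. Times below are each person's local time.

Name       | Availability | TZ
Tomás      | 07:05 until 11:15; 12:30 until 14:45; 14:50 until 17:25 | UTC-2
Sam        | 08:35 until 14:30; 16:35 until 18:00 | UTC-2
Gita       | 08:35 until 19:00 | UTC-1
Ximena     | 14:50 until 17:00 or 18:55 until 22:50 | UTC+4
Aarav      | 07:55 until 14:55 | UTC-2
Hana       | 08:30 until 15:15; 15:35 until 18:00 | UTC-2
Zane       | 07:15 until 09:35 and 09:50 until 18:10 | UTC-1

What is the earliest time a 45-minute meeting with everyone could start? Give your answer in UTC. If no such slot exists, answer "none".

10:50

Tomás in UTC: 09:05-13:15, 14:30-16:45, 16:50-19:25 (add 2h to convert from UTC-2).
Sam in UTC: 10:35-16:30, 18:35-20:00 (add 2h to convert from UTC-2).
Gita in UTC: 09:35-20:00 (add 1h to convert from UTC-1).
Ximena in UTC: 10:50-13:00, 14:55-18:50 (subtract 4h to convert from UTC+4).
Aarav in UTC: 09:55-16:55 (add 2h to convert from UTC-2).
Hana in UTC: 10:30-17:15, 17:35-20:00 (add 2h to convert from UTC-2).
Zane in UTC: 08:15-10:35, 10:50-19:10 (add 1h to convert from UTC-1).
Tomás ∩ Sam: 10:35-13:15, 14:30-16:30, 18:35-19:25.
Tomás ∩ Sam ∩ Gita: 10:35-13:15, 14:30-16:30, 18:35-19:25.
Tomás ∩ Sam ∩ Gita ∩ Ximena: 10:50-13:00, 14:55-16:30, 18:35-18:50.
Tomás ∩ Sam ∩ Gita ∩ Ximena ∩ Aarav: 10:50-13:00, 14:55-16:30.
Tomás ∩ Sam ∩ Gita ∩ Ximena ∩ Aarav ∩ Hana: 10:50-13:00, 14:55-16:30.
Tomás ∩ Sam ∩ Gita ∩ Ximena ∩ Aarav ∩ Hana ∩ Zane: 10:50-13:00, 14:55-16:30.
So the common availability across everyone is 10:50-13:00, 14:55-16:30.
The first common window of at least 45 minutes is 10:50-13:00, so the earliest start is 10:50.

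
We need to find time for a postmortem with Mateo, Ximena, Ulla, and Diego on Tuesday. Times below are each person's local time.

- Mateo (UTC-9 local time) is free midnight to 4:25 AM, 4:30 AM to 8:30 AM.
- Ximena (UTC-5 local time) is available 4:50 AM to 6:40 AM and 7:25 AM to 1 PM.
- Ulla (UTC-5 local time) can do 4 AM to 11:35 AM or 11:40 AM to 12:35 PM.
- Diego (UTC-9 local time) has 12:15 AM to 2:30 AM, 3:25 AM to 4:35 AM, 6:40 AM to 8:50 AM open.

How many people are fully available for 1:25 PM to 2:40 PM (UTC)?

Mateo in UTC: 09:00-13:25, 13:30-17:30 (add 9h to convert from UTC-9).
Ximena in UTC: 09:50-11:40, 12:25-18:00 (add 5h to convert from UTC-5).
Ulla in UTC: 09:00-16:35, 16:40-17:35 (add 5h to convert from UTC-5).
Diego in UTC: 09:15-11:30, 12:25-13:35, 15:40-17:50 (add 9h to convert from UTC-9).
Ximena and Ulla can make the full 13:25-14:40 slot — that's 2.

2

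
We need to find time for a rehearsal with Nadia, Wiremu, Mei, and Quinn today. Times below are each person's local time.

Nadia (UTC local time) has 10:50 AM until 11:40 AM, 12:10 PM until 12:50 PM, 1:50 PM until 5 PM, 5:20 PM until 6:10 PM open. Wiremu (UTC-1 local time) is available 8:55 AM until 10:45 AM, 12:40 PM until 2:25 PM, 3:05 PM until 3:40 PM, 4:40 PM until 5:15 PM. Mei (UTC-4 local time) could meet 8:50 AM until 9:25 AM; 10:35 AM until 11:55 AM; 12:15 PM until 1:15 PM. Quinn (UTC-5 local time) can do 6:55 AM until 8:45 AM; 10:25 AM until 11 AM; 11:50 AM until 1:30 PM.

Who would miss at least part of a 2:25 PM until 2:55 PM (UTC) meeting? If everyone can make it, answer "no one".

Mei, Quinn

Nadia in UTC: 10:50-11:40, 12:10-12:50, 13:50-17:00, 17:20-18:10.
Wiremu in UTC: 09:55-11:45, 13:40-15:25, 16:05-16:40, 17:40-18:15 (add 1h to convert from UTC-1).
Mei in UTC: 12:50-13:25, 14:35-15:55, 16:15-17:15 (add 4h to convert from UTC-4).
Quinn in UTC: 11:55-13:45, 15:25-16:00, 16:50-18:30 (add 5h to convert from UTC-5).
Nadia: free for 14:25-14:55. Wiremu: free for 14:25-14:55. Mei: not fully free for 14:25-14:55. Quinn: not fully free for 14:25-14:55.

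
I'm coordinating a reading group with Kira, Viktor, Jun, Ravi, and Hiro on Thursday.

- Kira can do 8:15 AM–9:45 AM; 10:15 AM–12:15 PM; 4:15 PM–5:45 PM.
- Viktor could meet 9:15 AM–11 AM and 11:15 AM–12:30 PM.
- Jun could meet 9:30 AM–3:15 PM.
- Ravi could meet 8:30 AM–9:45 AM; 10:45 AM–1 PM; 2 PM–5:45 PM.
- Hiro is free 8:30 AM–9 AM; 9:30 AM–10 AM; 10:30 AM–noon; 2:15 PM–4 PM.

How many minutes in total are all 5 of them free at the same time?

Kira ∩ Viktor: 09:15-09:45, 10:15-11:00, 11:15-12:15.
Kira ∩ Viktor ∩ Jun: 09:30-09:45, 10:15-11:00, 11:15-12:15.
Kira ∩ Viktor ∩ Jun ∩ Ravi: 09:30-09:45, 10:45-11:00, 11:15-12:15.
Kira ∩ Viktor ∩ Jun ∩ Ravi ∩ Hiro: 09:30-09:45, 10:45-11:00, 11:15-12:00.
So the common availability across everyone is 09:30-09:45, 10:45-11:00, 11:15-12:00.
Summing the common windows: 15 + 15 + 45 = 75 minutes.

75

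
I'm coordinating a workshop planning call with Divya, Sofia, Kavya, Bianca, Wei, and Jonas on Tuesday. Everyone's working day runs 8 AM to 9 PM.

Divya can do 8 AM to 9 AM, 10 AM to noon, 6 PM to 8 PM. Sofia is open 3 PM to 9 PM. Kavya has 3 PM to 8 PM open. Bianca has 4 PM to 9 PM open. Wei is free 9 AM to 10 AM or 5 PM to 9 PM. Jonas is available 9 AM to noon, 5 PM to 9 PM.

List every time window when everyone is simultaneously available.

18:00-20:00

Divya ∩ Sofia: 18:00-20:00.
Divya ∩ Sofia ∩ Kavya: 18:00-20:00.
Divya ∩ Sofia ∩ Kavya ∩ Bianca: 18:00-20:00.
Divya ∩ Sofia ∩ Kavya ∩ Bianca ∩ Wei: 18:00-20:00.
Divya ∩ Sofia ∩ Kavya ∩ Bianca ∩ Wei ∩ Jonas: 18:00-20:00.
Those are the intersection windows.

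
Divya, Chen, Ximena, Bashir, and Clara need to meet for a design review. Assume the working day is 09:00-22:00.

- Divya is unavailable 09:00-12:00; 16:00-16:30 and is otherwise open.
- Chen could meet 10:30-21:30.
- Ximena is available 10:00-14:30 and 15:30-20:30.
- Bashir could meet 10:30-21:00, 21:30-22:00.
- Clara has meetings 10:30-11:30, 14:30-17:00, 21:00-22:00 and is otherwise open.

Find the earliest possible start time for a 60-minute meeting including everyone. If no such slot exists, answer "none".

12:00

Divya free: 12:00-16:00, 16:30-22:00 (invert busy blocks within the working day).
Chen free: 10:30-21:30.
Ximena free: 10:00-14:30, 15:30-20:30.
Bashir free: 10:30-21:00, 21:30-22:00.
Clara free: 09:00-10:30, 11:30-14:30, 17:00-21:00 (invert busy blocks within the working day).
Divya ∩ Chen: 12:00-16:00, 16:30-21:30.
Divya ∩ Chen ∩ Ximena: 12:00-14:30, 15:30-16:00, 16:30-20:30.
Divya ∩ Chen ∩ Ximena ∩ Bashir: 12:00-14:30, 15:30-16:00, 16:30-20:30.
Divya ∩ Chen ∩ Ximena ∩ Bashir ∩ Clara: 12:00-14:30, 17:00-20:30.
The first common window of at least 60 minutes is 12:00-14:30, so the earliest start is 12:00.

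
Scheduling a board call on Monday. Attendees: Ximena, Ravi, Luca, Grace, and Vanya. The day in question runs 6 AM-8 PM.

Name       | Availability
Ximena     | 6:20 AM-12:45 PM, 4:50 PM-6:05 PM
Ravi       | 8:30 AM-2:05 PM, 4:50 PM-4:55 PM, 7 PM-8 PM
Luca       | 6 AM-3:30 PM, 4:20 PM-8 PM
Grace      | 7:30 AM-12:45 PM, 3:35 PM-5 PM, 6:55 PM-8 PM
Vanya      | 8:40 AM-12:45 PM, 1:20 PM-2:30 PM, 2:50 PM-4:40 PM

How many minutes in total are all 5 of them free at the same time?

245

Ximena ∩ Ravi: 08:30-12:45, 16:50-16:55.
Ximena ∩ Ravi ∩ Luca: 08:30-12:45, 16:50-16:55.
Ximena ∩ Ravi ∩ Luca ∩ Grace: 08:30-12:45, 16:50-16:55.
Ximena ∩ Ravi ∩ Luca ∩ Grace ∩ Vanya: 08:40-12:45.
Those are the intersection windows.
That's a single block of 245 minutes.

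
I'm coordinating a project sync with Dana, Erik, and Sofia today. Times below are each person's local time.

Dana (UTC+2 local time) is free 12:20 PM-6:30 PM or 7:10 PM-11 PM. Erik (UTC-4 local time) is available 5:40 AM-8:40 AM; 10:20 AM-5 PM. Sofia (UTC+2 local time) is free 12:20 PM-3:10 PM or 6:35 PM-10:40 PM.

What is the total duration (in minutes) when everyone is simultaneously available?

350

Dana in UTC: 10:20-16:30, 17:10-21:00 (subtract 2h to convert from UTC+2).
Erik in UTC: 09:40-12:40, 14:20-21:00 (add 4h to convert from UTC-4).
Sofia in UTC: 10:20-13:10, 16:35-20:40 (subtract 2h to convert from UTC+2).
Dana ∩ Erik: 10:20-12:40, 14:20-16:30, 17:10-21:00.
Dana ∩ Erik ∩ Sofia: 10:20-12:40, 17:10-20:40.
Summing the common windows: 140 + 210 = 350 minutes.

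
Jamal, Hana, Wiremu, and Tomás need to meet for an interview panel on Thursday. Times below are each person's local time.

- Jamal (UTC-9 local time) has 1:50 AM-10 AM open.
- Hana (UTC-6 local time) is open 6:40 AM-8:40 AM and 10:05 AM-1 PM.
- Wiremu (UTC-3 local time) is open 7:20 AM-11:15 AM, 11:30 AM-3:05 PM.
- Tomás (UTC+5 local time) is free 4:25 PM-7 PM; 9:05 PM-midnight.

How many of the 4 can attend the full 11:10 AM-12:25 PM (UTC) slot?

2

Jamal in UTC: 10:50-19:00 (add 9h to convert from UTC-9).
Hana in UTC: 12:40-14:40, 16:05-19:00 (add 6h to convert from UTC-6).
Wiremu in UTC: 10:20-14:15, 14:30-18:05 (add 3h to convert from UTC-3).
Tomás in UTC: 11:25-14:00, 16:05-19:00 (subtract 5h to convert from UTC+5).
Jamal and Wiremu can make the full 11:10-12:25 slot — that's 2.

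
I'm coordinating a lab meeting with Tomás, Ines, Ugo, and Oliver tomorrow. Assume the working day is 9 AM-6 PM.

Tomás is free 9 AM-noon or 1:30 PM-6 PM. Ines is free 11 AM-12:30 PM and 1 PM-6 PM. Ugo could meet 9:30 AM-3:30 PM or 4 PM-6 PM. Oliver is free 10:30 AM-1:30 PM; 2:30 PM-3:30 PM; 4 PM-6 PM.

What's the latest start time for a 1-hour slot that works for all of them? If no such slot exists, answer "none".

Tomás ∩ Ines: 11:00-12:00, 13:30-18:00.
Tomás ∩ Ines ∩ Ugo: 11:00-12:00, 13:30-15:30, 16:00-18:00.
Tomás ∩ Ines ∩ Ugo ∩ Oliver: 11:00-12:00, 14:30-15:30, 16:00-18:00.
The last common window of at least 60 minutes is 16:00-18:00; a 60-minute meeting can start as late as 17:00 and still end by 18:00.

17:00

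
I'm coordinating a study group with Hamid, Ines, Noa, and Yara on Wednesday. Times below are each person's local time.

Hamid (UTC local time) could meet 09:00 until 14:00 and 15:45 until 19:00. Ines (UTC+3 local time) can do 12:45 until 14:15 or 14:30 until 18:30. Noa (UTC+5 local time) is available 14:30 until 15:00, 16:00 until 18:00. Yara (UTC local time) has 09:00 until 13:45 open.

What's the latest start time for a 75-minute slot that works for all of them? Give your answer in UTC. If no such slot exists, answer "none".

11:45

Hamid in UTC: 09:00-14:00, 15:45-19:00.
Ines in UTC: 09:45-11:15, 11:30-15:30 (subtract 3h to convert from UTC+3).
Noa in UTC: 09:30-10:00, 11:00-13:00 (subtract 5h to convert from UTC+5).
Yara in UTC: 09:00-13:45.
Hamid ∩ Ines: 09:45-11:15, 11:30-14:00.
Hamid ∩ Ines ∩ Noa: 09:45-10:00, 11:00-11:15, 11:30-13:00.
Hamid ∩ Ines ∩ Noa ∩ Yara: 09:45-10:00, 11:00-11:15, 11:30-13:00.
The last common window of at least 75 minutes is 11:30-13:00; a 75-minute meeting can start as late as 11:45 and still end by 13:00.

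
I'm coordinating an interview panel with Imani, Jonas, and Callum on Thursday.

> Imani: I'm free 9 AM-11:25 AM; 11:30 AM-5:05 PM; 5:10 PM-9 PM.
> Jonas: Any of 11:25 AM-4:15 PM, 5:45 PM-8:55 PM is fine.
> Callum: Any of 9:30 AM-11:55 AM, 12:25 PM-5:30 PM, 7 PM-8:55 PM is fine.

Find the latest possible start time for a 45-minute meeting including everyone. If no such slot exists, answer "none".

Imani ∩ Jonas: 11:30-16:15, 17:45-20:55.
Imani ∩ Jonas ∩ Callum: 11:30-11:55, 12:25-16:15, 19:00-20:55.
So the common availability across everyone is 11:30-11:55, 12:25-16:15, 19:00-20:55.
The last common window of at least 45 minutes is 19:00-20:55; a 45-minute meeting can start as late as 20:10 and still end by 20:55.

20:10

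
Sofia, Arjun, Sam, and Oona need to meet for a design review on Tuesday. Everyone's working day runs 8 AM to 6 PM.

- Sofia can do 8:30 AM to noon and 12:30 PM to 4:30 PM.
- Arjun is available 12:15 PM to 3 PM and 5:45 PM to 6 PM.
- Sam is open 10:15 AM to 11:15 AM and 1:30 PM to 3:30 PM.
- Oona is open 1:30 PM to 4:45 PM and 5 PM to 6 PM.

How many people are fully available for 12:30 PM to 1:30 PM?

Sofia and Arjun can make the full 12:30-13:30 slot — that's 2.

2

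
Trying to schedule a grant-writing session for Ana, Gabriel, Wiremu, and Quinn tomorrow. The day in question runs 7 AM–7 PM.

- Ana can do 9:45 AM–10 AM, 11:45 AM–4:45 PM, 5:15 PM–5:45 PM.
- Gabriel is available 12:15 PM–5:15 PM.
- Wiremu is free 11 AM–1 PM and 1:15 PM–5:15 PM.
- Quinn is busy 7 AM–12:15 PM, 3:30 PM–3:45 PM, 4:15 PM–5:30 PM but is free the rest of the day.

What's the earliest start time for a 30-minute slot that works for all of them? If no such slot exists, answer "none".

12:15

Ana free: 09:45-10:00, 11:45-16:45, 17:15-17:45.
Gabriel free: 12:15-17:15.
Wiremu free: 11:00-13:00, 13:15-17:15.
Quinn free: 12:15-15:30, 15:45-16:15, 17:30-19:00 (invert busy blocks within the working day).
Ana ∩ Gabriel: 12:15-16:45.
Ana ∩ Gabriel ∩ Wiremu: 12:15-13:00, 13:15-16:45.
Ana ∩ Gabriel ∩ Wiremu ∩ Quinn: 12:15-13:00, 13:15-15:30, 15:45-16:15.
So the common availability across everyone is 12:15-13:00, 13:15-15:30, 15:45-16:15.
The first common window of at least 30 minutes is 12:15-13:00, so the earliest start is 12:15.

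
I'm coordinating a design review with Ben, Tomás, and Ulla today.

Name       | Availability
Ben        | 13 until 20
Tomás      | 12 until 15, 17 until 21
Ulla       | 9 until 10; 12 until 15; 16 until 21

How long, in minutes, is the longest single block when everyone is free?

Ben ∩ Tomás: 13:00-15:00, 17:00-20:00.
Ben ∩ Tomás ∩ Ulla: 13:00-15:00, 17:00-20:00.
So the common availability across everyone is 13:00-15:00, 17:00-20:00.
The longest is 17:00-20:00 at 180 minutes.

180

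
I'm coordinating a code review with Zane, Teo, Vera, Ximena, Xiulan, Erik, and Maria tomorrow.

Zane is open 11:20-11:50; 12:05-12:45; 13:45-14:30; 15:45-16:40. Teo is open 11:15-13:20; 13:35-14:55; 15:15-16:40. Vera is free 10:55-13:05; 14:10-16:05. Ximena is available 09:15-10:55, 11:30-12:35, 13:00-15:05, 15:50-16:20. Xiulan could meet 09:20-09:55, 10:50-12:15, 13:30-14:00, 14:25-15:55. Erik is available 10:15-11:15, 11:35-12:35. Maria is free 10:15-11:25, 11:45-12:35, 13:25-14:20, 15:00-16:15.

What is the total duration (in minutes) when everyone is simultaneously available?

Zane ∩ Teo: 11:20-11:50, 12:05-12:45, 13:45-14:30, 15:45-16:40.
Zane ∩ Teo ∩ Vera: 11:20-11:50, 12:05-12:45, 14:10-14:30, 15:45-16:05.
Zane ∩ Teo ∩ Vera ∩ Ximena: 11:30-11:50, 12:05-12:35, 14:10-14:30, 15:50-16:05.
Zane ∩ Teo ∩ Vera ∩ Ximena ∩ Xiulan: 11:30-11:50, 12:05-12:15, 14:25-14:30, 15:50-15:55.
Zane ∩ Teo ∩ Vera ∩ Ximena ∩ Xiulan ∩ Erik: 11:35-11:50, 12:05-12:15.
Zane ∩ Teo ∩ Vera ∩ Ximena ∩ Xiulan ∩ Erik ∩ Maria: 11:45-11:50, 12:05-12:15.
So the common availability across everyone is 11:45-11:50, 12:05-12:15.
Summing the common windows: 5 + 10 = 15 minutes.

15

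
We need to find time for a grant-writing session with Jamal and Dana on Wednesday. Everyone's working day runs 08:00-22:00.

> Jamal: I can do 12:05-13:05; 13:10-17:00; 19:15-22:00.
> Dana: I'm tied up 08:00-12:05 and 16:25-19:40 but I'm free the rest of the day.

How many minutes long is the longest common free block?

195

Jamal free: 12:05-13:05, 13:10-17:00, 19:15-22:00.
Dana free: 12:05-16:25, 19:40-22:00 (invert busy blocks within the working day).
Jamal ∩ Dana: 12:05-13:05, 13:10-16:25, 19:40-22:00.
The longest is 13:10-16:25 at 195 minutes.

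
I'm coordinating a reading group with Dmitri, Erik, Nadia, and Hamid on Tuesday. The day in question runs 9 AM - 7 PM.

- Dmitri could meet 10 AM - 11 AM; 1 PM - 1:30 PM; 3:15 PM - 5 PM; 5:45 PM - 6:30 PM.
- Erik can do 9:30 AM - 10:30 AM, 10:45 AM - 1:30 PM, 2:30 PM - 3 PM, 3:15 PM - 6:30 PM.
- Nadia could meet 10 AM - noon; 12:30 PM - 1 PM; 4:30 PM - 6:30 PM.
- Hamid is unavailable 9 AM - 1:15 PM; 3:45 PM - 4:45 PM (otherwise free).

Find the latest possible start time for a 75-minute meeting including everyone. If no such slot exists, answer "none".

Dmitri free: 10:00-11:00, 13:00-13:30, 15:15-17:00, 17:45-18:30.
Erik free: 09:30-10:30, 10:45-13:30, 14:30-15:00, 15:15-18:30.
Nadia free: 10:00-12:00, 12:30-13:00, 16:30-18:30.
Hamid free: 13:15-15:45, 16:45-19:00 (invert busy blocks within the working day).
Dmitri ∩ Erik: 10:00-10:30, 10:45-11:00, 13:00-13:30, 15:15-17:00, 17:45-18:30.
Dmitri ∩ Erik ∩ Nadia: 10:00-10:30, 10:45-11:00, 16:30-17:00, 17:45-18:30.
Dmitri ∩ Erik ∩ Nadia ∩ Hamid: 16:45-17:00, 17:45-18:30.
Those are the intersection windows.
No common window is at least 75 minutes long.

none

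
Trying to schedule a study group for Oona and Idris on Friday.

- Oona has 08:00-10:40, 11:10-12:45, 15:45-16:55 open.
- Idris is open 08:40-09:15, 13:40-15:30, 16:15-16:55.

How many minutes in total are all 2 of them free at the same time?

75

Oona ∩ Idris: 08:40-09:15, 16:15-16:55.
So the common availability across everyone is 08:40-09:15, 16:15-16:55.
Summing the common windows: 35 + 40 = 75 minutes.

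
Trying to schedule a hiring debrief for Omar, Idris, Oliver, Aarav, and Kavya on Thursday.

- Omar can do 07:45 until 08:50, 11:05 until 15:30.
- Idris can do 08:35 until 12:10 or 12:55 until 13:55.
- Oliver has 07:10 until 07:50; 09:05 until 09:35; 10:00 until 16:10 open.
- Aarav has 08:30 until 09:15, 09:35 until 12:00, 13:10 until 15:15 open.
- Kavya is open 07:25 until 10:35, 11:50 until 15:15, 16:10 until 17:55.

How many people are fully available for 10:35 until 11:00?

3

Idris, Oliver, and Aarav can make the full 10:35-11:00 slot — that's 3.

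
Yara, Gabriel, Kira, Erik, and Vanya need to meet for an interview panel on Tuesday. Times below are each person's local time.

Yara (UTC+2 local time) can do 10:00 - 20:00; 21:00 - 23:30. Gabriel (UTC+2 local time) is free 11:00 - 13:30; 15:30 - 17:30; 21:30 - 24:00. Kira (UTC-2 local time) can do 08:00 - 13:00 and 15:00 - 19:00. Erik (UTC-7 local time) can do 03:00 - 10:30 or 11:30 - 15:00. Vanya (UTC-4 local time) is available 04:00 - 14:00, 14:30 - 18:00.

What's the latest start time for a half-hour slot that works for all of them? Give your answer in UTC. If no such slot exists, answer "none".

Yara in UTC: 08:00-18:00, 19:00-21:30 (subtract 2h to convert from UTC+2).
Gabriel in UTC: 09:00-11:30, 13:30-15:30, 19:30-22:00 (subtract 2h to convert from UTC+2).
Kira in UTC: 10:00-15:00, 17:00-21:00 (add 2h to convert from UTC-2).
Erik in UTC: 10:00-17:30, 18:30-22:00 (add 7h to convert from UTC-7).
Vanya in UTC: 08:00-18:00, 18:30-22:00 (add 4h to convert from UTC-4).
Yara ∩ Gabriel: 09:00-11:30, 13:30-15:30, 19:30-21:30.
Yara ∩ Gabriel ∩ Kira: 10:00-11:30, 13:30-15:00, 19:30-21:00.
Yara ∩ Gabriel ∩ Kira ∩ Erik: 10:00-11:30, 13:30-15:00, 19:30-21:00.
Yara ∩ Gabriel ∩ Kira ∩ Erik ∩ Vanya: 10:00-11:30, 13:30-15:00, 19:30-21:00.
Those are the intersection windows.
The last common window of at least 30 minutes is 19:30-21:00; a 30-minute meeting can start as late as 20:30 and still end by 21:00.

20:30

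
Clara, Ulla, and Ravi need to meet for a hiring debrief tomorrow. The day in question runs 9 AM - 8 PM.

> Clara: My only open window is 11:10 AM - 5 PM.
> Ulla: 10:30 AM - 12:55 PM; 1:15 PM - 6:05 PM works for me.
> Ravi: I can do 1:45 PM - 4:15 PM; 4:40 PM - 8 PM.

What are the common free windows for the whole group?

13:45-16:15, 16:40-17:00

Clara ∩ Ulla: 11:10-12:55, 13:15-17:00.
Clara ∩ Ulla ∩ Ravi: 13:45-16:15, 16:40-17:00.
Those are the intersection windows.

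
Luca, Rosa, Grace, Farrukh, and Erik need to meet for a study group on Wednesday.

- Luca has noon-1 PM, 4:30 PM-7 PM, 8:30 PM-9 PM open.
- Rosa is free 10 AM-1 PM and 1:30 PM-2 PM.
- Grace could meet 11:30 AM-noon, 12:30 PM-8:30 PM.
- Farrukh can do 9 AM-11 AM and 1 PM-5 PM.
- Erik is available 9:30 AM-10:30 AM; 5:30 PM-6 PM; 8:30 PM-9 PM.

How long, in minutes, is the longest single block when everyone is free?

0

Luca ∩ Rosa: 12:00-13:00.
Luca ∩ Rosa ∩ Grace: 12:30-13:00.
Luca ∩ Rosa ∩ Grace ∩ Farrukh: ∅.
Luca ∩ Rosa ∩ Grace ∩ Farrukh ∩ Erik: ∅.
There is no time when everyone is free.
No common window exists, so the longest block is 0 minutes.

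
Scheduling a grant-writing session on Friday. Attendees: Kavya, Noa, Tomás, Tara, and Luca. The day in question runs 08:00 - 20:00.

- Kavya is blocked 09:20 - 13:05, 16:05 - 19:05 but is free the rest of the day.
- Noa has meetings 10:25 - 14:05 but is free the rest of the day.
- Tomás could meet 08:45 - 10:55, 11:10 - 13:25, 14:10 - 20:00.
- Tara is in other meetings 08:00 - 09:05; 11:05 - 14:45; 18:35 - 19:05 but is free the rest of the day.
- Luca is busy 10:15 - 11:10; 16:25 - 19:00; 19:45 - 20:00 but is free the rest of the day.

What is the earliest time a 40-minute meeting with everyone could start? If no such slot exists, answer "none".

14:45

Kavya free: 08:00-09:20, 13:05-16:05, 19:05-20:00 (invert busy blocks within the working day).
Noa free: 08:00-10:25, 14:05-20:00 (invert busy blocks within the working day).
Tomás free: 08:45-10:55, 11:10-13:25, 14:10-20:00.
Tara free: 09:05-11:05, 14:45-18:35, 19:05-20:00 (invert busy blocks within the working day).
Luca free: 08:00-10:15, 11:10-16:25, 19:00-19:45 (invert busy blocks within the working day).
Kavya ∩ Noa: 08:00-09:20, 14:05-16:05, 19:05-20:00.
Kavya ∩ Noa ∩ Tomás: 08:45-09:20, 14:10-16:05, 19:05-20:00.
Kavya ∩ Noa ∩ Tomás ∩ Tara: 09:05-09:20, 14:45-16:05, 19:05-20:00.
Kavya ∩ Noa ∩ Tomás ∩ Tara ∩ Luca: 09:05-09:20, 14:45-16:05, 19:05-19:45.
Those are the intersection windows.
The first common window of at least 40 minutes is 14:45-16:05, so the earliest start is 14:45.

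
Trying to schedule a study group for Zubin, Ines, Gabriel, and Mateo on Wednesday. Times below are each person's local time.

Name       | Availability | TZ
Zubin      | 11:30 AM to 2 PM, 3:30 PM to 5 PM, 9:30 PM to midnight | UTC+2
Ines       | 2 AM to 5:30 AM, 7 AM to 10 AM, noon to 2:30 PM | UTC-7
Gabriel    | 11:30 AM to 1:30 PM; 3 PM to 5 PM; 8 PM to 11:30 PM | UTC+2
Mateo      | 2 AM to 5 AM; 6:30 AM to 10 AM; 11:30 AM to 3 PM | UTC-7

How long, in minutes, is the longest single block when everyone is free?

120

Zubin in UTC: 09:30-12:00, 13:30-15:00, 19:30-22:00 (subtract 2h to convert from UTC+2).
Ines in UTC: 09:00-12:30, 14:00-17:00, 19:00-21:30 (add 7h to convert from UTC-7).
Gabriel in UTC: 09:30-11:30, 13:00-15:00, 18:00-21:30 (subtract 2h to convert from UTC+2).
Mateo in UTC: 09:00-12:00, 13:30-17:00, 18:30-22:00 (add 7h to convert from UTC-7).
Zubin ∩ Ines: 09:30-12:00, 14:00-15:00, 19:30-21:30.
Zubin ∩ Ines ∩ Gabriel: 09:30-11:30, 14:00-15:00, 19:30-21:30.
Zubin ∩ Ines ∩ Gabriel ∩ Mateo: 09:30-11:30, 14:00-15:00, 19:30-21:30.
So the common availability across everyone is 09:30-11:30, 14:00-15:00, 19:30-21:30.
The longest is 09:30-11:30 at 120 minutes.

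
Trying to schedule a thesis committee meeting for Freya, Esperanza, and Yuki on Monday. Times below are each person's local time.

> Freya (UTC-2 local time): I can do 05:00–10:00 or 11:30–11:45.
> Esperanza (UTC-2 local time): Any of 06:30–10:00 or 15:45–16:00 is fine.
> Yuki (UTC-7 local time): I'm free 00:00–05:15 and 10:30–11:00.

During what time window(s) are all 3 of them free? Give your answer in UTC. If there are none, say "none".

08:30-12:00

Freya in UTC: 07:00-12:00, 13:30-13:45 (add 2h to convert from UTC-2).
Esperanza in UTC: 08:30-12:00, 17:45-18:00 (add 2h to convert from UTC-2).
Yuki in UTC: 07:00-12:15, 17:30-18:00 (add 7h to convert from UTC-7).
Freya ∩ Esperanza: 08:30-12:00.
Freya ∩ Esperanza ∩ Yuki: 08:30-12:00.
Those are the intersection windows.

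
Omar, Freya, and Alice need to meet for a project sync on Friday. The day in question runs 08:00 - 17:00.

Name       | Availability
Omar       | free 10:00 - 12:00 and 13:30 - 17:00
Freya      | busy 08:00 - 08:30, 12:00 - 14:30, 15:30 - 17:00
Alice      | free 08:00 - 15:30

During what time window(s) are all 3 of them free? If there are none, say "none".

10:00-12:00, 14:30-15:30

Omar free: 10:00-12:00, 13:30-17:00.
Freya free: 08:30-12:00, 14:30-15:30 (invert busy blocks within the working day).
Alice free: 08:00-15:30.
Omar ∩ Freya: 10:00-12:00, 14:30-15:30.
Omar ∩ Freya ∩ Alice: 10:00-12:00, 14:30-15:30.
So the common availability across everyone is 10:00-12:00, 14:30-15:30.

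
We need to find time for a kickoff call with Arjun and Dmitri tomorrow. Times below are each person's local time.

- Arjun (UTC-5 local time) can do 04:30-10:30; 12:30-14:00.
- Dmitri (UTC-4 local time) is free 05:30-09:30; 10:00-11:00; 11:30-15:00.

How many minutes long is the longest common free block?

Arjun in UTC: 09:30-15:30, 17:30-19:00 (add 5h to convert from UTC-5).
Dmitri in UTC: 09:30-13:30, 14:00-15:00, 15:30-19:00 (add 4h to convert from UTC-4).
Arjun ∩ Dmitri: 09:30-13:30, 14:00-15:00, 17:30-19:00.
The longest is 09:30-13:30 at 240 minutes.

240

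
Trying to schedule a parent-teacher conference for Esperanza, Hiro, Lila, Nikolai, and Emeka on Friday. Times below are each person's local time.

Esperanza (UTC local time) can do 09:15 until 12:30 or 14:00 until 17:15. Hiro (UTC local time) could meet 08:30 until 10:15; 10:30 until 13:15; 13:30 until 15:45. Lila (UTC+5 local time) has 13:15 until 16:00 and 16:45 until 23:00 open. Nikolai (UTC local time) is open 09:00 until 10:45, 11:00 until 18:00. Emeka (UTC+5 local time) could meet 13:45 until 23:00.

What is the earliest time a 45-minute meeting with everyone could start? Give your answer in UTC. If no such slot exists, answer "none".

09:15

Esperanza in UTC: 09:15-12:30, 14:00-17:15.
Hiro in UTC: 08:30-10:15, 10:30-13:15, 13:30-15:45.
Lila in UTC: 08:15-11:00, 11:45-18:00 (subtract 5h to convert from UTC+5).
Nikolai in UTC: 09:00-10:45, 11:00-18:00.
Emeka in UTC: 08:45-18:00 (subtract 5h to convert from UTC+5).
Esperanza ∩ Hiro: 09:15-10:15, 10:30-12:30, 14:00-15:45.
Esperanza ∩ Hiro ∩ Lila: 09:15-10:15, 10:30-11:00, 11:45-12:30, 14:00-15:45.
Esperanza ∩ Hiro ∩ Lila ∩ Nikolai: 09:15-10:15, 10:30-10:45, 11:45-12:30, 14:00-15:45.
Esperanza ∩ Hiro ∩ Lila ∩ Nikolai ∩ Emeka: 09:15-10:15, 10:30-10:45, 11:45-12:30, 14:00-15:45.
The first common window of at least 45 minutes is 09:15-10:15, so the earliest start is 09:15.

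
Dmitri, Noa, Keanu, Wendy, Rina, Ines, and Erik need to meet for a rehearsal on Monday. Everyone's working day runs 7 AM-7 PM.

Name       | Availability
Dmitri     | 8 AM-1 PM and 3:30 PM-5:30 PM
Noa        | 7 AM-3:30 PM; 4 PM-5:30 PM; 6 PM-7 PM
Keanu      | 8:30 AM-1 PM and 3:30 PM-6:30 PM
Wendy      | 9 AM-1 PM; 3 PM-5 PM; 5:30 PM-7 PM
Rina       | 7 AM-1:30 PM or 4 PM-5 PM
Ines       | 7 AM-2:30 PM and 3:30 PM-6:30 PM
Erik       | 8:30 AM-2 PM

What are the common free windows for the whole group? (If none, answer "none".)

09:00-13:00

Dmitri ∩ Noa: 08:00-13:00, 16:00-17:30.
Dmitri ∩ Noa ∩ Keanu: 08:30-13:00, 16:00-17:30.
Dmitri ∩ Noa ∩ Keanu ∩ Wendy: 09:00-13:00, 16:00-17:00.
Dmitri ∩ Noa ∩ Keanu ∩ Wendy ∩ Rina: 09:00-13:00, 16:00-17:00.
Dmitri ∩ Noa ∩ Keanu ∩ Wendy ∩ Rina ∩ Ines: 09:00-13:00, 16:00-17:00.
Dmitri ∩ Noa ∩ Keanu ∩ Wendy ∩ Rina ∩ Ines ∩ Erik: 09:00-13:00.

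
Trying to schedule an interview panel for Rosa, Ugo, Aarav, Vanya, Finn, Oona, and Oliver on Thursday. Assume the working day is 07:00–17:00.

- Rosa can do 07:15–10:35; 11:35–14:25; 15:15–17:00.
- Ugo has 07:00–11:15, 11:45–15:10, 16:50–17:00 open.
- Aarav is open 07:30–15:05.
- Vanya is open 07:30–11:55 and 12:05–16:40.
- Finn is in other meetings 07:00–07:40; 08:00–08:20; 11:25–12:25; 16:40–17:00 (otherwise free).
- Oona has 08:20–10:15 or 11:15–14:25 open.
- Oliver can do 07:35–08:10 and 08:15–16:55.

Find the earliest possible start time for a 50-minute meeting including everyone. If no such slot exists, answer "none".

Rosa free: 07:15-10:35, 11:35-14:25, 15:15-17:00.
Ugo free: 07:00-11:15, 11:45-15:10, 16:50-17:00.
Aarav free: 07:30-15:05.
Vanya free: 07:30-11:55, 12:05-16:40.
Finn free: 07:40-08:00, 08:20-11:25, 12:25-16:40 (invert busy blocks within the working day).
Oona free: 08:20-10:15, 11:15-14:25.
Oliver free: 07:35-08:10, 08:15-16:55.
Rosa ∩ Ugo: 07:15-10:35, 11:45-14:25, 16:50-17:00.
Rosa ∩ Ugo ∩ Aarav: 07:30-10:35, 11:45-14:25.
Rosa ∩ Ugo ∩ Aarav ∩ Vanya: 07:30-10:35, 11:45-11:55, 12:05-14:25.
Rosa ∩ Ugo ∩ Aarav ∩ Vanya ∩ Finn: 07:40-08:00, 08:20-10:35, 12:25-14:25.
Rosa ∩ Ugo ∩ Aarav ∩ Vanya ∩ Finn ∩ Oona: 08:20-10:15, 12:25-14:25.
Rosa ∩ Ugo ∩ Aarav ∩ Vanya ∩ Finn ∩ Oona ∩ Oliver: 08:20-10:15, 12:25-14:25.
Those are the intersection windows.
The first common window of at least 50 minutes is 08:20-10:15, so the earliest start is 08:20.

08:20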